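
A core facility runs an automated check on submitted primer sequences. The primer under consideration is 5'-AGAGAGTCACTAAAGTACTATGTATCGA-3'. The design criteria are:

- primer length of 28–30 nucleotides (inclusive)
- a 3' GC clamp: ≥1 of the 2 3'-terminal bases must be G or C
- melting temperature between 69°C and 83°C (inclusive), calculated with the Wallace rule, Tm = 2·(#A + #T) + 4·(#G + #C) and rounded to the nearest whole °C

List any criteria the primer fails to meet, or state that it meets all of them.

Meets all criteria.

Base counts: A=11, T=7, G=6, C=4 (length 28).
length: length 28 ✓
GC clamp: 3' end GA has 1 G/C ✓
Tm: Tm = 2·18 + 4·10 = 76°C ✓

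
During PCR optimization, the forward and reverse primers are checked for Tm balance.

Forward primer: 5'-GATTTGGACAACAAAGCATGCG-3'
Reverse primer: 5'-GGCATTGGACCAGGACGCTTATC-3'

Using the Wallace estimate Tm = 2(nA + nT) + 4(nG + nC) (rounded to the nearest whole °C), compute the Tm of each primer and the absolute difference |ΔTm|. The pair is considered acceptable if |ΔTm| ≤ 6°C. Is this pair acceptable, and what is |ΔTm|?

|ΔTm| = 8°C; the pair is not acceptable.

Forward: A=8 T=4 G=6 C=4 → Tm = 2·12 + 4·10 = 64°C.
Reverse: A=5 T=5 G=7 C=6 → Tm = 2·10 + 4·13 = 72°C.
|ΔTm| = |64 − 72| = 8°C, > 6°C.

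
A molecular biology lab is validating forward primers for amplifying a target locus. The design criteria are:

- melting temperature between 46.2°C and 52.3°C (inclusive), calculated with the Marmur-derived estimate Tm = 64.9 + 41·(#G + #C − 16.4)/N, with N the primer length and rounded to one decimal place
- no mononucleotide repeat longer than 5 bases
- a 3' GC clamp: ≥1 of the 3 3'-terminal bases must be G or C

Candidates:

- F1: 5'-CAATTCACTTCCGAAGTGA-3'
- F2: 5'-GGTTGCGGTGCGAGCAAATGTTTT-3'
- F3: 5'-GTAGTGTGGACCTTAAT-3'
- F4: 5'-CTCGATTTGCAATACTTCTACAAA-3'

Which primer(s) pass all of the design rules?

F1 (19 nt, A=6 T=5 G=3 C=5): Tm = 64.9 + 41·(8 − 16.4)/19 = 46.8°C ✓; longest run = 2 ✓; 3' end TGA has 1 G/C ✓ — passes.
F2 (24 nt, A=4 T=8 G=9 C=3): Tm = 64.9 + 41·(12 − 16.4)/24 = 57.4°C, outside 46.2–52.3°C ✗; longest run = 4 ✓; 3' end TTT has 0 G/C, need ≥1 ✗ — fails.
F3 (17 nt, A=4 T=6 G=5 C=2): Tm = 64.9 + 41·(7 − 16.4)/17 = 42.2°C, outside 46.2–52.3°C ✗; longest run = 2 ✓; 3' end AAT has 0 G/C, need ≥1 ✗ — fails.
F4 (24 nt, A=8 T=8 G=2 C=6): Tm = 64.9 + 41·(8 − 16.4)/24 = 50.6°C ✓; longest run = 3 ✓; 3' end AAA has 0 G/C, need ≥1 ✗ — fails.

F1 only.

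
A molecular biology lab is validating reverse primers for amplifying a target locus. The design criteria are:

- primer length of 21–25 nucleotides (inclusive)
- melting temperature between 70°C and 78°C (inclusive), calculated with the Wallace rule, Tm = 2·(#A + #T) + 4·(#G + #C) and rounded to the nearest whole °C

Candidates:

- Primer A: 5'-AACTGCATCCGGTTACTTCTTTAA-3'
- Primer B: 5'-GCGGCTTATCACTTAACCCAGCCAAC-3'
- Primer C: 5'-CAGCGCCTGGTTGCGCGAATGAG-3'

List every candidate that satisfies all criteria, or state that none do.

Primer C only.

Primer A (24 nt, A=6 T=9 G=3 C=6): length 24 ✓; Tm = 2·15 + 4·9 = 66°C, outside 70–78°C ✗ — fails.
Primer B (26 nt, A=7 T=5 G=4 C=10): length 26, outside 21–25 ✗; Tm = 2·12 + 4·14 = 80°C, outside 70–78°C ✗ — fails.
Primer C (23 nt, A=4 T=4 G=9 C=6): length 23 ✓; Tm = 2·8 + 4·15 = 76°C ✓ — passes.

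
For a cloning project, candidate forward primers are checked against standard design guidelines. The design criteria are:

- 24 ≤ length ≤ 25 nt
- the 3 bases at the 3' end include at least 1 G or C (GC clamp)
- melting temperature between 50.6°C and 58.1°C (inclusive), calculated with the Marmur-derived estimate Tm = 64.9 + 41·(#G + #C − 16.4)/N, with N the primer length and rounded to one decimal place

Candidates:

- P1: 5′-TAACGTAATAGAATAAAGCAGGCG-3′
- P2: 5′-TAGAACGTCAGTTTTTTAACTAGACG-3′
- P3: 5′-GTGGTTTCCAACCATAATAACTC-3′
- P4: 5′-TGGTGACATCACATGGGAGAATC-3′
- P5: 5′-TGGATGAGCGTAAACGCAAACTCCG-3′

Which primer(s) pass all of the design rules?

P1 only.

P1 (24 nt, A=11 T=4 G=6 C=3): length 24 ✓; 3' end GCG has 3 G/C ✓; Tm = 64.9 + 41·(9 − 16.4)/24 = 52.3°C ✓ — passes.
P2 (26 nt, A=8 T=9 G=5 C=4): length 26, outside 24–25 ✗; 3' end ACG has 2 G/C ✓; Tm = 64.9 + 41·(9 − 16.4)/26 = 53.2°C ✓ — fails.
P3 (23 nt, A=7 T=7 G=3 C=6): length 23, outside 24–25 ✗; 3' end CTC has 2 G/C ✓; Tm = 64.9 + 41·(9 − 16.4)/23 = 51.7°C ✓ — fails.
P4 (23 nt, A=7 T=5 G=7 C=4): length 23, outside 24–25 ✗; 3' end ATC has 1 G/C ✓; Tm = 64.9 + 41·(11 − 16.4)/23 = 55.3°C ✓ — fails.
P5 (25 nt, A=8 T=4 G=7 C=6): length 25 ✓; 3' end CCG has 3 G/C ✓; Tm = 64.9 + 41·(13 − 16.4)/25 = 59.3°C, outside 50.6–58.1°C ✗ — fails.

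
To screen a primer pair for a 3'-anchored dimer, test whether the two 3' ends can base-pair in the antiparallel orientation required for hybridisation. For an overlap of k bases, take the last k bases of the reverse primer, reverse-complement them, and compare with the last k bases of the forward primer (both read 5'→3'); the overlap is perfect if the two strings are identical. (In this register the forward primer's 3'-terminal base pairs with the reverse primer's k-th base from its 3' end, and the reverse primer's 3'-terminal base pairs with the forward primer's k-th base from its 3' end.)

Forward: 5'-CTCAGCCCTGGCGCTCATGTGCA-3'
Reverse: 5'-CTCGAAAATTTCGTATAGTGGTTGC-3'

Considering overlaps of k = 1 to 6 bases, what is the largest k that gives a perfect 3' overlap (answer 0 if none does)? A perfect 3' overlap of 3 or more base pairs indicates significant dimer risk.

Last 6 bases (5'→3') — forward …TGTGCA, reverse …GGTTGC.
Reverse complement of the reverse primer's last 6 bases: GCAACC; its first k bases are the reverse complement of the reverse primer's last k bases, so a perfect k-base overlap needs the forward primer's last k bases to equal them.
Comparing (forward last k vs required): k=1: A vs G ✗; k=2: CA vs GC ✗; k=3: GCA vs GCA ✓; k=4: TGCA vs GCAA ✗; k=5: GTGCA vs GCAAC ✗; k=6: TGTGCA vs GCAACC ✗.
Only k = 3 is perfect, so the longest perfect 3' overlap is 3.

Longest perfect overlap: 3 complementary base pairs; significant dimer risk (threshold 3).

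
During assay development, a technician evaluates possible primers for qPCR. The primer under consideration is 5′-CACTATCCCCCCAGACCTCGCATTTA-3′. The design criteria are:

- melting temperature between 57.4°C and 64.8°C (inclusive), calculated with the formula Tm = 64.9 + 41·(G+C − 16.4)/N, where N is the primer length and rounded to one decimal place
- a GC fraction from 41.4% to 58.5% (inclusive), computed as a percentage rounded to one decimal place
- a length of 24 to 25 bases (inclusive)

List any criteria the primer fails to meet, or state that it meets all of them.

Base counts: A=6, T=6, G=2, C=12 (length 26).
Tm: Tm = 64.9 + 41·(14 − 16.4)/26 = 61.1°C ✓
GC content: GC 14/26 = 53.8% ✓
length: length 26, outside 24–25 ✗

Fails: length.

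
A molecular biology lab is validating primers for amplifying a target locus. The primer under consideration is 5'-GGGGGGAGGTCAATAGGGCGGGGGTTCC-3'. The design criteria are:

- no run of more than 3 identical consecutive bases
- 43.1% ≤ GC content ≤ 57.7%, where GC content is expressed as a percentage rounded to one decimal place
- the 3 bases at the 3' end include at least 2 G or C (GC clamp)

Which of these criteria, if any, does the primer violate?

Base counts: A=4, T=4, G=16, C=4 (length 28).
homopolymer run: longest run = 6, exceeds 3 ✗
GC content: GC 20/28 = 71.4%, outside 43.1–57.7% ✗
GC clamp: 3' end TCC has 2 G/C ✓

Fails: homopolymer run, GC content.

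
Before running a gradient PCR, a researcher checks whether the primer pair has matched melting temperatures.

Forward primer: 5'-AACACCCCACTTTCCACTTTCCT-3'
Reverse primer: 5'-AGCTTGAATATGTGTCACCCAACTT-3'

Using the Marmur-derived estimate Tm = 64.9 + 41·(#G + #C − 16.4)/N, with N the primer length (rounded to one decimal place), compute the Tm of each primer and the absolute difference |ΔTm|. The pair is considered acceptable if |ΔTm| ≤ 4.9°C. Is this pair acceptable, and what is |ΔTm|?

|ΔTm| = 0.9°C; the pair is acceptable.

Forward: G+C = 11, N = 23 → Tm = 64.9 + 41·(11 − 16.4)/23 = 55.3°C.
Reverse: G+C = 10, N = 25 → Tm = 64.9 + 41·(10 − 16.4)/25 = 54.4°C.
|ΔTm| = |55.3 − 54.4| = 0.9°C, ≤ 4.9°C.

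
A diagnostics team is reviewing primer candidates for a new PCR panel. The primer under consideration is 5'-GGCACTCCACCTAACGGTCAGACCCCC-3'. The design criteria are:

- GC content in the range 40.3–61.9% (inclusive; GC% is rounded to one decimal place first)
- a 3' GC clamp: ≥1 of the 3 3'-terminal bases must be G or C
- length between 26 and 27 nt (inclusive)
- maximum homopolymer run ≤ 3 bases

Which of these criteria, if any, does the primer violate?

Fails: GC content, homopolymer run.

Base counts: A=6, T=3, G=5, C=13 (length 27).
GC content: GC 18/27 = 66.7%, outside 40.3–61.9% ✗
GC clamp: 3' end CCC has 3 G/C ✓
length: length 27 ✓
homopolymer run: longest run = 5, exceeds 3 ✗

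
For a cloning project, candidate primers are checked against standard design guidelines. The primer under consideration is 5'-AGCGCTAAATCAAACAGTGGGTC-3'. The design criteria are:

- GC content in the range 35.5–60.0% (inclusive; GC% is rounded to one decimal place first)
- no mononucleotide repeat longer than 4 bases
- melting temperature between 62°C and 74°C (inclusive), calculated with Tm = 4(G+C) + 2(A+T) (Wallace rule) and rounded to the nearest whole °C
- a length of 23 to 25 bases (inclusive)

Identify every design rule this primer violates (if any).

Base counts: A=8, T=4, G=6, C=5 (length 23).
GC content: GC 11/23 = 47.8% ✓
homopolymer run: longest run = 3 ✓
Tm: Tm = 2·12 + 4·11 = 68°C ✓
length: length 23 ✓

Meets all criteria.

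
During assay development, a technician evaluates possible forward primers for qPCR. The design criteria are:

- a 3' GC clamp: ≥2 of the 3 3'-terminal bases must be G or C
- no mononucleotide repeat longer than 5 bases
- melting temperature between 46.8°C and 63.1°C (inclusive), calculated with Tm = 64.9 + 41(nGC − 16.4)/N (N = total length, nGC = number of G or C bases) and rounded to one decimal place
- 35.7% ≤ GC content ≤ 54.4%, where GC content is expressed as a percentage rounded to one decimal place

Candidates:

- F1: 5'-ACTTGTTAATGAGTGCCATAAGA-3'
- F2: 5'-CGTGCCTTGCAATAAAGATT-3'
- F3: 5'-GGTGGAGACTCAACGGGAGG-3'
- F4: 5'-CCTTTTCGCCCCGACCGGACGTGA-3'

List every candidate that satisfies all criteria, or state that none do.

None of the candidates satisfy all criteria.

F1 (23 nt, A=8 T=7 G=5 C=3): 3' end AGA has 1 G/C, need ≥2 ✗; longest run = 2 ✓; Tm = 64.9 + 41·(8 − 16.4)/23 = 49.9°C ✓; GC 8/23 = 34.8%, outside 35.7–54.4% ✗ — fails.
F2 (20 nt, A=6 T=6 G=4 C=4): 3' end ATT has 0 G/C, need ≥2 ✗; longest run = 3 ✓; Tm = 64.9 + 41·(8 − 16.4)/20 = 47.7°C ✓; GC 8/20 = 40.0% ✓ — fails.
F3 (20 nt, A=5 T=2 G=10 C=3): 3' end AGG has 2 G/C ✓; longest run = 3 ✓; Tm = 64.9 + 41·(13 − 16.4)/20 = 57.9°C ✓; GC 13/20 = 65.0%, outside 35.7–54.4% ✗ — fails.
F4 (24 nt, A=3 T=5 G=6 C=10): 3' end TGA has 1 G/C, need ≥2 ✗; longest run = 4 ✓; Tm = 64.9 + 41·(16 − 16.4)/24 = 64.2°C, outside 46.8–63.1°C ✗; GC 16/24 = 66.7%, outside 35.7–54.4% ✗ — fails.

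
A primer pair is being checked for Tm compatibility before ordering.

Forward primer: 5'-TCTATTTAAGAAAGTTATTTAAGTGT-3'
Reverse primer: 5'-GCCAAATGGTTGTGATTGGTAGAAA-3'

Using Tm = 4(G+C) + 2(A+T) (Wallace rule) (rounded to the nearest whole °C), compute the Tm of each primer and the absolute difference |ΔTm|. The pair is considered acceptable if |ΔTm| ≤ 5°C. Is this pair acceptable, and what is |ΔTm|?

|ΔTm| = 8°C; the pair is not acceptable.

Forward: A=9 T=12 G=4 C=1 → Tm = 2·21 + 4·5 = 62°C.
Reverse: A=8 T=7 G=8 C=2 → Tm = 2·15 + 4·10 = 70°C.
|ΔTm| = |62 − 70| = 8°C, > 5°C.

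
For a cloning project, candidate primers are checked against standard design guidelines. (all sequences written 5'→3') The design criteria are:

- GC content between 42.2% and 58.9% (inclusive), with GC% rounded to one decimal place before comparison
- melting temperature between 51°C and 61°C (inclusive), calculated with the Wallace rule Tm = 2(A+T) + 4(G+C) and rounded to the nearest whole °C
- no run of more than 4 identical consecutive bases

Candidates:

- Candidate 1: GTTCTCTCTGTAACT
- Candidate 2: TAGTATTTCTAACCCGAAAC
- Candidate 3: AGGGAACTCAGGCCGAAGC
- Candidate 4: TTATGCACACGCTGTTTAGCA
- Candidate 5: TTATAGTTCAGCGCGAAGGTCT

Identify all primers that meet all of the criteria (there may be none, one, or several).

Candidate 4 only.

Candidate 1 (15 nt, A=2 T=7 G=2 C=4): GC 6/15 = 40.0%, outside 42.2–58.9% ✗; Tm = 2·9 + 4·6 = 42°C, outside 51–61°C ✗; longest run = 2 ✓ — fails.
Candidate 2 (20 nt, A=7 T=6 G=2 C=5): GC 7/20 = 35.0%, outside 42.2–58.9% ✗; Tm = 2·13 + 4·7 = 54°C ✓; longest run = 3 ✓ — fails.
Candidate 3 (19 nt, A=6 T=1 G=7 C=5): GC 12/19 = 63.2%, outside 42.2–58.9% ✗; Tm = 2·7 + 4·12 = 62°C, outside 51–61°C ✗; longest run = 3 ✓ — fails.
Candidate 4 (21 nt, A=5 T=7 G=4 C=5): GC 9/21 = 42.9% ✓; Tm = 2·12 + 4·9 = 60°C ✓; longest run = 3 ✓ — passes.
Candidate 5 (22 nt, A=5 T=7 G=6 C=4): GC 10/22 = 45.5% ✓; Tm = 2·12 + 4·10 = 64°C, outside 51–61°C ✗; longest run = 2 ✓ — fails.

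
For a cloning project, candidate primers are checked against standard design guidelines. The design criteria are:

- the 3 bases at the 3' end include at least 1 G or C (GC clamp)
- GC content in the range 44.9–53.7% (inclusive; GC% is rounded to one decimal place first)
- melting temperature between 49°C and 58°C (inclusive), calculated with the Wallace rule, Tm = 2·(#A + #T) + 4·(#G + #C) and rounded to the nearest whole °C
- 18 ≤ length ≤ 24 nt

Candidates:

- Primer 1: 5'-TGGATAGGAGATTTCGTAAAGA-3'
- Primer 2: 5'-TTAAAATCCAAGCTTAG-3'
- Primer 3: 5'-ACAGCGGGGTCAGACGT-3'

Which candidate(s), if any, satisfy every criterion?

Primer 1 (22 nt, A=8 T=6 G=7 C=1): 3' end AGA has 1 G/C ✓; GC 8/22 = 36.4%, outside 44.9–53.7% ✗; Tm = 2·14 + 4·8 = 60°C, outside 49–58°C ✗; length 22 ✓ — fails.
Primer 2 (17 nt, A=7 T=5 G=2 C=3): 3' end TAG has 1 G/C ✓; GC 5/17 = 29.4%, outside 44.9–53.7% ✗; Tm = 2·12 + 4·5 = 44°C, outside 49–58°C ✗; length 17, outside 18–24 ✗ — fails.
Primer 3 (17 nt, A=4 T=2 G=7 C=4): 3' end CGT has 2 G/C ✓; GC 11/17 = 64.7%, outside 44.9–53.7% ✗; Tm = 2·6 + 4·11 = 56°C ✓; length 17, outside 18–24 ✗ — fails.

None of the candidates satisfy all criteria.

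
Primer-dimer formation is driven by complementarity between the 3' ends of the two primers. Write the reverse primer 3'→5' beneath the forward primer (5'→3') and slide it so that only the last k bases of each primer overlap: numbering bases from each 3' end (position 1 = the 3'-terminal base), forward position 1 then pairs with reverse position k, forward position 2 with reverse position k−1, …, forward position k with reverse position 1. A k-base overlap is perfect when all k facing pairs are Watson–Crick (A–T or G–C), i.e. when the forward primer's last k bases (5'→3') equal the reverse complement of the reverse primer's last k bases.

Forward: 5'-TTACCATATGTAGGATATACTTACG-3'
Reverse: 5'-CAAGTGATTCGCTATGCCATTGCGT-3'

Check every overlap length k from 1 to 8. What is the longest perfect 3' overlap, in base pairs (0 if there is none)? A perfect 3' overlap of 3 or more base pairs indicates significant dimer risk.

Last 8 bases (5'→3') — forward …TACTTACG, reverse …CATTGCGT.
Reverse complement of the reverse primer's last 8 bases: ACGCAATG; its first k bases are the reverse complement of the reverse primer's last k bases, so a perfect k-base overlap needs the forward primer's last k bases to equal them.
Comparing (forward last k vs required): k=1: G vs A ✗; k=2: CG vs AC ✗; k=3: ACG vs ACG ✓; k=4: TACG vs ACGC ✗; k=5: TTACG vs ACGCA ✗; k=6: CTTACG vs ACGCAA ✗; k=7: ACTTACG vs ACGCAAT ✗; k=8: TACTTACG vs ACGCAATG ✗.
Only k = 3 is perfect, so the longest perfect 3' overlap is 3.

Longest perfect overlap: 3 complementary base pairs; significant dimer risk (threshold 3).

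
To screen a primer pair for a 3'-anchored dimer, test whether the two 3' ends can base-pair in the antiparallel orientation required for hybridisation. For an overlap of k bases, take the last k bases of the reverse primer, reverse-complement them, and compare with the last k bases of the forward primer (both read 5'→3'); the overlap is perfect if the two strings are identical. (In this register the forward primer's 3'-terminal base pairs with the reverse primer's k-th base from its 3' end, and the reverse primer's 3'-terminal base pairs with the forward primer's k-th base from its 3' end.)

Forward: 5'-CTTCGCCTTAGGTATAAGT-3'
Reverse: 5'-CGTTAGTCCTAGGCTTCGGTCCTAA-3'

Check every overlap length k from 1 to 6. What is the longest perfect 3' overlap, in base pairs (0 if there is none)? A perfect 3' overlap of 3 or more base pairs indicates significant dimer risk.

Last 6 bases (5'→3') — forward …ATAAGT, reverse …TCCTAA.
Reverse complement of the reverse primer's last 6 bases: TTAGGA; its first k bases are the reverse complement of the reverse primer's last k bases, so a perfect k-base overlap needs the forward primer's last k bases to equal them.
Comparing (forward last k vs required): k=1: T vs T ✓; k=2: GT vs TT ✗; k=3: AGT vs TTA ✗; k=4: AAGT vs TTAG ✗; k=5: TAAGT vs TTAGG ✗; k=6: ATAAGT vs TTAGGA ✗.
Only k = 1 is perfect, so the longest perfect 3' overlap is 1.

Longest perfect overlap: 1 complementary base pair; below the dimer-risk threshold (threshold 3).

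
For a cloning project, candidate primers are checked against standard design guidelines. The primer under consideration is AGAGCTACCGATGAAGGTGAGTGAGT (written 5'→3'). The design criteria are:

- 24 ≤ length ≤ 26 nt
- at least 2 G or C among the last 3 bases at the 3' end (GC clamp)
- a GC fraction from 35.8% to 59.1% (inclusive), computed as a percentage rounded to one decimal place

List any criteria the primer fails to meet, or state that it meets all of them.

Base counts: A=8, T=5, G=10, C=3 (length 26).
length: length 26 ✓
GC clamp: 3' end AGT has 1 G/C, need ≥2 ✗
GC content: GC 13/26 = 50.0% ✓

Fails: GC clamp.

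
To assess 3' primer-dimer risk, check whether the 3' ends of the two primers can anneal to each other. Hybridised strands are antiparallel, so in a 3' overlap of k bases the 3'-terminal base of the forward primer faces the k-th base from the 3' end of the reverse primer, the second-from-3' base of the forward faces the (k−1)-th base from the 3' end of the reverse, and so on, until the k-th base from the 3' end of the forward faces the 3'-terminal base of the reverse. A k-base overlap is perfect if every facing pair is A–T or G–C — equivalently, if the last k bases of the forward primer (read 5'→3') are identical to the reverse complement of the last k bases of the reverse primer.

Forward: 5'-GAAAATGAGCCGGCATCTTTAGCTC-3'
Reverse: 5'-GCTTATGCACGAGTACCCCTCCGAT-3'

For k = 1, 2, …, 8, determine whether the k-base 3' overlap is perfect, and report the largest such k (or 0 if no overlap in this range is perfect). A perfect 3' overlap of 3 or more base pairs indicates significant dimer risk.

Longest perfect overlap: 0 complementary base pairs; below the dimer-risk threshold (threshold 3).

Last 8 bases (5'→3') — forward …TTTAGCTC, reverse …CCTCCGAT.
Reverse complement of the reverse primer's last 8 bases: ATCGGAGG; its first k bases are the reverse complement of the reverse primer's last k bases, so a perfect k-base overlap needs the forward primer's last k bases to equal them.
Comparing (forward last k vs required): k=1: C vs A ✗; k=2: TC vs AT ✗; k=3: CTC vs ATC ✗; k=4: GCTC vs ATCG ✗; k=5: AGCTC vs ATCGG ✗; k=6: TAGCTC vs ATCGGA ✗; k=7: TTAGCTC vs ATCGGAG ✗; k=8: TTTAGCTC vs ATCGGAGG ✗.
No overlap length from 1 to 8 is perfect, so the longest perfect 3' overlap is 0.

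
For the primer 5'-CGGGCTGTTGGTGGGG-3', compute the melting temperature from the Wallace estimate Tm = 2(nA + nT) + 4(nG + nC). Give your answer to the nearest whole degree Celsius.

Base counts: A=0, T=4, G=10, C=2 (length 16).
Tm = 2·(0+4) + 4·(10+2) = 2·4 + 4·12 = 8 + 48 = 56°C.

56°C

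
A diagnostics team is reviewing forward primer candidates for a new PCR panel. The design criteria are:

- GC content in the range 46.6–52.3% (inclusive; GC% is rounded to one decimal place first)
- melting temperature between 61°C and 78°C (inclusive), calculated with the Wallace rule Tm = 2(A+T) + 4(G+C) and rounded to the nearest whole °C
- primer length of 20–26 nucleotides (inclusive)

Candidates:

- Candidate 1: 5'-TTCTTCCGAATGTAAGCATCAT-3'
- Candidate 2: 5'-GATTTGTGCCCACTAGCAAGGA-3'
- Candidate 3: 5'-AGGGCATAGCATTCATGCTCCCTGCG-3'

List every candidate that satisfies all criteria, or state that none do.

Candidate 1 (22 nt, A=6 T=8 G=3 C=5): GC 8/22 = 36.4%, outside 46.6–52.3% ✗; Tm = 2·14 + 4·8 = 60°C, outside 61–78°C ✗; length 22 ✓ — fails.
Candidate 2 (22 nt, A=6 T=5 G=6 C=5): GC 11/22 = 50.0% ✓; Tm = 2·11 + 4·11 = 66°C ✓; length 22 ✓ — passes.
Candidate 3 (26 nt, A=5 T=6 G=7 C=8): GC 15/26 = 57.7%, outside 46.6–52.3% ✗; Tm = 2·11 + 4·15 = 82°C, outside 61–78°C ✗; length 26 ✓ — fails.

Candidate 2 only.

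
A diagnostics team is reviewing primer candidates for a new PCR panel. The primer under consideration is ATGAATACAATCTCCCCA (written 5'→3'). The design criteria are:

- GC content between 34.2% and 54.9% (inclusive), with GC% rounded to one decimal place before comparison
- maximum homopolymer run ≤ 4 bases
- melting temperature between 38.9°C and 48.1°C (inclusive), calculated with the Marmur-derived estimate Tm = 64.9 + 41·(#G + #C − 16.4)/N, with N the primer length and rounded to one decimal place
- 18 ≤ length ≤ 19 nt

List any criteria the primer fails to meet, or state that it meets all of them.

Meets all criteria.

Base counts: A=7, T=4, G=1, C=6 (length 18).
GC content: GC 7/18 = 38.9% ✓
homopolymer run: longest run = 4 ✓
Tm: Tm = 64.9 + 41·(7 − 16.4)/18 = 43.5°C ✓
length: length 18 ✓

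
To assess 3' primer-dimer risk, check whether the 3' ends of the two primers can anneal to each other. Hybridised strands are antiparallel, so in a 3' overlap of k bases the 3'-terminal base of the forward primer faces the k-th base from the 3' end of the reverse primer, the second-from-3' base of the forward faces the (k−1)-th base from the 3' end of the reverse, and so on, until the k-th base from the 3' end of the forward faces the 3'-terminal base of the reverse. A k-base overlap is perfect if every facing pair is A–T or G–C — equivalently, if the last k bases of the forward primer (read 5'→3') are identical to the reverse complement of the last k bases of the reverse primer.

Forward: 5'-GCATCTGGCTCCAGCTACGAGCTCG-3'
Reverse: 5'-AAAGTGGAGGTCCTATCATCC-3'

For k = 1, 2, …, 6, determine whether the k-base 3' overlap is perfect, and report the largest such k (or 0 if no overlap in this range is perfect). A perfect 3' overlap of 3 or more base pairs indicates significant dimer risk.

Longest perfect overlap: 1 complementary base pair; below the dimer-risk threshold (threshold 3).

Last 6 bases (5'→3') — forward …AGCTCG, reverse …TCATCC.
Reverse complement of the reverse primer's last 6 bases: GGATGA; its first k bases are the reverse complement of the reverse primer's last k bases, so a perfect k-base overlap needs the forward primer's last k bases to equal them.
Comparing (forward last k vs required): k=1: G vs G ✓; k=2: CG vs GG ✗; k=3: TCG vs GGA ✗; k=4: CTCG vs GGAT ✗; k=5: GCTCG vs GGATG ✗; k=6: AGCTCG vs GGATGA ✗.
Only k = 1 is perfect, so the longest perfect 3' overlap is 1.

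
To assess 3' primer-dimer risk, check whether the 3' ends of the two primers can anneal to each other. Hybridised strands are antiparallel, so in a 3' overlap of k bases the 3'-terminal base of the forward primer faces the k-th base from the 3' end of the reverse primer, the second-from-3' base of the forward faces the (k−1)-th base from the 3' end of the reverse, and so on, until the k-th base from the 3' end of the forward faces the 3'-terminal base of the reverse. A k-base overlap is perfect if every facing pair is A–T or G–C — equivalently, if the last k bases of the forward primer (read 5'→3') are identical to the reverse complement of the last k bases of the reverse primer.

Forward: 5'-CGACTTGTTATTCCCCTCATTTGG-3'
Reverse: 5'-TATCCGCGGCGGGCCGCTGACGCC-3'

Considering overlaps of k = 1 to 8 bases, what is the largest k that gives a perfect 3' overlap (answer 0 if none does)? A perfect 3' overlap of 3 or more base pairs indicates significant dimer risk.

Longest perfect overlap: 2 complementary base pairs; below the dimer-risk threshold (threshold 3).

Last 8 bases (5'→3') — forward …TCATTTGG, reverse …CTGACGCC.
Reverse complement of the reverse primer's last 8 bases: GGCGTCAG; its first k bases are the reverse complement of the reverse primer's last k bases, so a perfect k-base overlap needs the forward primer's last k bases to equal them.
Comparing (forward last k vs required): k=1: G vs G ✓; k=2: GG vs GG ✓; k=3: TGG vs GGC ✗; k=4: TTGG vs GGCG ✗; k=5: TTTGG vs GGCGT ✗; k=6: ATTTGG vs GGCGTC ✗; k=7: CATTTGG vs GGCGTCA ✗; k=8: TCATTTGG vs GGCGTCAG ✗.
Perfect overlaps at k = 1, 2; the largest is 2.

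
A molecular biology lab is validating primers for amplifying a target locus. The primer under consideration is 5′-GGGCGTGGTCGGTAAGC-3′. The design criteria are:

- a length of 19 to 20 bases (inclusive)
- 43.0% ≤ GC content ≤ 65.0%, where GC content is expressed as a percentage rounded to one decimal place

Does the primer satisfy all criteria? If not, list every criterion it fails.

Fails: length, GC content.

Base counts: A=2, T=3, G=9, C=3 (length 17).
length: length 17, outside 19–20 ✗
GC content: GC 12/17 = 70.6%, outside 43.0–65.0% ✗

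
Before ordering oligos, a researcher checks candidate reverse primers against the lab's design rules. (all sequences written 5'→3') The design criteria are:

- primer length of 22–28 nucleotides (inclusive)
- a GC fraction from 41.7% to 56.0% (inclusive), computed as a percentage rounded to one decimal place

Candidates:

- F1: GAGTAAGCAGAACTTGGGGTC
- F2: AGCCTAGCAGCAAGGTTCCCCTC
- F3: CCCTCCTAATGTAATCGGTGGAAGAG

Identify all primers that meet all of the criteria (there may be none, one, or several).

F3 only.

F1 (21 nt, A=6 T=4 G=8 C=3): length 21, outside 22–28 ✗; GC 11/21 = 52.4% ✓ — fails.
F2 (23 nt, A=5 T=4 G=5 C=9): length 23 ✓; GC 14/23 = 60.9%, outside 41.7–56.0% ✗ — fails.
F3 (26 nt, A=7 T=6 G=7 C=6): length 26 ✓; GC 13/26 = 50.0% ✓ — passes.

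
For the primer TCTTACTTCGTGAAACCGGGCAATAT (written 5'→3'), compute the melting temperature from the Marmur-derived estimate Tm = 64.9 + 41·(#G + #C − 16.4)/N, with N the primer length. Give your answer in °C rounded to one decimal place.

Base counts: A=7, T=8, G=5, C=6; G+C = 11, N = 26.
Tm = 64.9 + 41·(11 − 16.4)/26 = 64.9 + -221.40/26 = 56.4°C.

56.4°C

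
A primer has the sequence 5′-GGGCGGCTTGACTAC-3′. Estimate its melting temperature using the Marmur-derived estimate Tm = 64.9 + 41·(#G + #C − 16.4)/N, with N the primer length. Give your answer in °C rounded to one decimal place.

47.4°C

Base counts: A=2, T=3, G=6, C=4; G+C = 10, N = 15.
Tm = 64.9 + 41·(10 − 16.4)/15 = 64.9 + -262.40/15 = 47.4°C.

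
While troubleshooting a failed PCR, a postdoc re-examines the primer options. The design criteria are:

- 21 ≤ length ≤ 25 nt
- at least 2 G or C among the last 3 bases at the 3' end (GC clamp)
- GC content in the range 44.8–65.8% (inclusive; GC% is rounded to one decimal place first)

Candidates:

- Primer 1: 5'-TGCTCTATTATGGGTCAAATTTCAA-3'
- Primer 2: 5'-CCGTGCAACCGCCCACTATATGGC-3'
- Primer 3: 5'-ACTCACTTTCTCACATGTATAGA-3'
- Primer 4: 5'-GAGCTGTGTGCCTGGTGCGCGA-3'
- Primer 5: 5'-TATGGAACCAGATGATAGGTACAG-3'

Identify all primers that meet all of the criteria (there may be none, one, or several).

Primer 2 only.

Primer 1 (25 nt, A=7 T=10 G=4 C=4): length 25 ✓; 3' end CAA has 1 G/C, need ≥2 ✗; GC 8/25 = 32.0%, outside 44.8–65.8% ✗ — fails.
Primer 2 (24 nt, A=5 T=4 G=5 C=10): length 24 ✓; 3' end GGC has 3 G/C ✓; GC 15/24 = 62.5% ✓ — passes.
Primer 3 (23 nt, A=7 T=8 G=2 C=6): length 23 ✓; 3' end AGA has 1 G/C, need ≥2 ✗; GC 8/23 = 34.8%, outside 44.8–65.8% ✗ — fails.
Primer 4 (22 nt, A=2 T=5 G=10 C=5): length 22 ✓; 3' end CGA has 2 G/C ✓; GC 15/22 = 68.2%, outside 44.8–65.8% ✗ — fails.
Primer 5 (24 nt, A=9 T=5 G=7 C=3): length 24 ✓; 3' end CAG has 2 G/C ✓; GC 10/24 = 41.7%, outside 44.8–65.8% ✗ — fails.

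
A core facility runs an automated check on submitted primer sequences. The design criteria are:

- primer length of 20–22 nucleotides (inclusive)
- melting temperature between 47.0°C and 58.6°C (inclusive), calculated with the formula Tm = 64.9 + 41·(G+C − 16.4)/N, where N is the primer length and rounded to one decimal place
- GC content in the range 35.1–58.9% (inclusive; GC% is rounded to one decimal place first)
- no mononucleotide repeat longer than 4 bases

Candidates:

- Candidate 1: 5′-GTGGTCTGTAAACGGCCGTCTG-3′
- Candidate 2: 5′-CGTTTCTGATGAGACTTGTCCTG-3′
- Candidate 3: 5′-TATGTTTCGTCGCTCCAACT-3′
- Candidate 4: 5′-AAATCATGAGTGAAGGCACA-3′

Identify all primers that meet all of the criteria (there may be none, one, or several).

Candidate 1 (22 nt, A=3 T=6 G=8 C=5): length 22 ✓; Tm = 64.9 + 41·(13 − 16.4)/22 = 58.6°C ✓; GC 13/22 = 59.1%, outside 35.1–58.9% ✗; longest run = 3 ✓ — fails.
Candidate 2 (23 nt, A=3 T=9 G=6 C=5): length 23, outside 20–22 ✗; Tm = 64.9 + 41·(11 − 16.4)/23 = 55.3°C ✓; GC 11/23 = 47.8% ✓; longest run = 3 ✓ — fails.
Candidate 3 (20 nt, A=3 T=8 G=3 C=6): length 20 ✓; Tm = 64.9 + 41·(9 − 16.4)/20 = 49.7°C ✓; GC 9/20 = 45.0% ✓; longest run = 3 ✓ — passes.
Candidate 4 (20 nt, A=9 T=3 G=5 C=3): length 20 ✓; Tm = 64.9 + 41·(8 − 16.4)/20 = 47.7°C ✓; GC 8/20 = 40.0% ✓; longest run = 3 ✓ — passes.

Candidate 3 and Candidate 4.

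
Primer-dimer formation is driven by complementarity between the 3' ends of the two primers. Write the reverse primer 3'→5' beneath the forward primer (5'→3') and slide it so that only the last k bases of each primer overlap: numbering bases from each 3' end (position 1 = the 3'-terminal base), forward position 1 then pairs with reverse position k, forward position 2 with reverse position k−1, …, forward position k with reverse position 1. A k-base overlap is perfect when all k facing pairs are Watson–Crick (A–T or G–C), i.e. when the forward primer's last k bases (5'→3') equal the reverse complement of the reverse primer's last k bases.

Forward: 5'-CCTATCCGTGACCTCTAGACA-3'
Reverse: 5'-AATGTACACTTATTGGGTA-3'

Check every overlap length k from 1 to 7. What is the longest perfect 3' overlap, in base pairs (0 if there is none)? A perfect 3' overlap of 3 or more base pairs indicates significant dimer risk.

Longest perfect overlap: 0 complementary base pairs; below the dimer-risk threshold (threshold 3).

Last 7 bases (5'→3') — forward …CTAGACA, reverse …TTGGGTA.
Reverse complement of the reverse primer's last 7 bases: TACCCAA; its first k bases are the reverse complement of the reverse primer's last k bases, so a perfect k-base overlap needs the forward primer's last k bases to equal them.
Comparing (forward last k vs required): k=1: A vs T ✗; k=2: CA vs TA ✗; k=3: ACA vs TAC ✗; k=4: GACA vs TACC ✗; k=5: AGACA vs TACCC ✗; k=6: TAGACA vs TACCCA ✗; k=7: CTAGACA vs TACCCAA ✗.
No overlap length from 1 to 7 is perfect, so the longest perfect 3' overlap is 0.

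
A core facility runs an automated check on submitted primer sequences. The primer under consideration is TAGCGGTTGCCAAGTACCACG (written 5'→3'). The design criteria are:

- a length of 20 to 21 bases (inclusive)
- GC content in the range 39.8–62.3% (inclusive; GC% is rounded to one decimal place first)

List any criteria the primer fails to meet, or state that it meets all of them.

Base counts: A=5, T=4, G=6, C=6 (length 21).
length: length 21 ✓
GC content: GC 12/21 = 57.1% ✓

Meets all criteria.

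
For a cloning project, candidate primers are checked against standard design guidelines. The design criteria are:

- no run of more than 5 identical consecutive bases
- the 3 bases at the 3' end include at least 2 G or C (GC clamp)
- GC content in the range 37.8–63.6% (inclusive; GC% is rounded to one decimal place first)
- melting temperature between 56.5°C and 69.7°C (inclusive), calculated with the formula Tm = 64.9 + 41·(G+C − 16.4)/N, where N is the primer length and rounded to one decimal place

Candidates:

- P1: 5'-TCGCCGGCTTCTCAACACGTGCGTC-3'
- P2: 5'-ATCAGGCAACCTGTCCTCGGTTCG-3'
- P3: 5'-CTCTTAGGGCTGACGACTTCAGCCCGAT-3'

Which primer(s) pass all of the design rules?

P1 (25 nt, A=3 T=6 G=6 C=10): longest run = 2 ✓; 3' end GTC has 2 G/C ✓; GC 16/25 = 64.0%, outside 37.8–63.6% ✗; Tm = 64.9 + 41·(16 − 16.4)/25 = 64.2°C ✓ — fails.
P2 (24 nt, A=4 T=6 G=6 C=8): longest run = 2 ✓; 3' end TCG has 2 G/C ✓; GC 14/24 = 58.3% ✓; Tm = 64.9 + 41·(14 − 16.4)/24 = 60.8°C ✓ — passes.
P3 (28 nt, A=5 T=7 G=7 C=9): longest run = 3 ✓; 3' end GAT has 1 G/C, need ≥2 ✗; GC 16/28 = 57.1% ✓; Tm = 64.9 + 41·(16 − 16.4)/28 = 64.3°C ✓ — fails.

P2 only.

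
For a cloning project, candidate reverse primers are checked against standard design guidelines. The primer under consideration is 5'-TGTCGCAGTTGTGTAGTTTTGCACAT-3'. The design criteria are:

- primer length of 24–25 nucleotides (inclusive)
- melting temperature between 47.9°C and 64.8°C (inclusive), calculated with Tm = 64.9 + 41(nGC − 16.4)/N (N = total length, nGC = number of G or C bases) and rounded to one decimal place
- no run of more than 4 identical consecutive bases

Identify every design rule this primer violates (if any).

Fails: length.

Base counts: A=4, T=11, G=7, C=4 (length 26).
length: length 26, outside 24–25 ✗
Tm: Tm = 64.9 + 41·(11 − 16.4)/26 = 56.4°C ✓
homopolymer run: longest run = 4 ✓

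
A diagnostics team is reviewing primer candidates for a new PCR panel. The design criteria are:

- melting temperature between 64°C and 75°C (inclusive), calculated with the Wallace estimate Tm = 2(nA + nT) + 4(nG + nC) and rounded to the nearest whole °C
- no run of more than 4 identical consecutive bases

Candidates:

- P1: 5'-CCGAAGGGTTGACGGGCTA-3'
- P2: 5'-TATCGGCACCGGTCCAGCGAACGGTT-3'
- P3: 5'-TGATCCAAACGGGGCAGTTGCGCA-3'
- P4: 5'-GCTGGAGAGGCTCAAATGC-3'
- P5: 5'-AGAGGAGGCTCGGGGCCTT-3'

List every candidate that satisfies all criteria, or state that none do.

P1 (19 nt, A=4 T=3 G=8 C=4): Tm = 2·7 + 4·12 = 62°C, outside 64–75°C ✗; longest run = 3 ✓ — fails.
P2 (26 nt, A=5 T=5 G=8 C=8): Tm = 2·10 + 4·16 = 84°C, outside 64–75°C ✗; longest run = 2 ✓ — fails.
P3 (24 nt, A=6 T=4 G=8 C=6): Tm = 2·10 + 4·14 = 76°C, outside 64–75°C ✗; longest run = 4 ✓ — fails.
P4 (19 nt, A=5 T=3 G=7 C=4): Tm = 2·8 + 4·11 = 60°C, outside 64–75°C ✗; longest run = 3 ✓ — fails.
P5 (19 nt, A=3 T=3 G=9 C=4): Tm = 2·6 + 4·13 = 64°C ✓; longest run = 4 ✓ — passes.

P5 only.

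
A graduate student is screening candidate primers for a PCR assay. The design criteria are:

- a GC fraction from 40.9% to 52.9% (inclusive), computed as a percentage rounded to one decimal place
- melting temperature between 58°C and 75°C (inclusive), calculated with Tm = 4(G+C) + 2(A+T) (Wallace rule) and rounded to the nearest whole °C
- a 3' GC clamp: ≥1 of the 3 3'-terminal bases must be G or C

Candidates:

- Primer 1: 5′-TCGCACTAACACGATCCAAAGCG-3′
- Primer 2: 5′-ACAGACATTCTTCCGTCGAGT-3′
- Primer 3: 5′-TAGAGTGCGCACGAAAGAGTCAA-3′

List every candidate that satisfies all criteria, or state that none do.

Primer 1, Primer 2 and Primer 3.

Primer 1 (23 nt, A=8 T=3 G=4 C=8): GC 12/23 = 52.2% ✓; Tm = 2·11 + 4·12 = 70°C ✓; 3' end GCG has 3 G/C ✓ — passes.
Primer 2 (21 nt, A=5 T=6 G=4 C=6): GC 10/21 = 47.6% ✓; Tm = 2·11 + 4·10 = 62°C ✓; 3' end AGT has 1 G/C ✓ — passes.
Primer 3 (23 nt, A=9 T=3 G=7 C=4): GC 11/23 = 47.8% ✓; Tm = 2·12 + 4·11 = 68°C ✓; 3' end CAA has 1 G/C ✓ — passes.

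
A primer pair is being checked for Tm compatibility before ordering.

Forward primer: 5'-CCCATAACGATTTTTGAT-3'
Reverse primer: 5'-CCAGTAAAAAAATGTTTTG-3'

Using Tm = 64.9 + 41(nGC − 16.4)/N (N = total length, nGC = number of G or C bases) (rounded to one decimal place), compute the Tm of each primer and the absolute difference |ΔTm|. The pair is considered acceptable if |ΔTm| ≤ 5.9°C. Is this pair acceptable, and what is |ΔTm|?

Forward: G+C = 6, N = 18 → Tm = 64.9 + 41·(6 − 16.4)/18 = 41.2°C.
Reverse: G+C = 5, N = 19 → Tm = 64.9 + 41·(5 − 16.4)/19 = 40.3°C.
|ΔTm| = |41.2 − 40.3| = 0.9°C, ≤ 5.9°C.

|ΔTm| = 0.9°C; the pair is acceptable.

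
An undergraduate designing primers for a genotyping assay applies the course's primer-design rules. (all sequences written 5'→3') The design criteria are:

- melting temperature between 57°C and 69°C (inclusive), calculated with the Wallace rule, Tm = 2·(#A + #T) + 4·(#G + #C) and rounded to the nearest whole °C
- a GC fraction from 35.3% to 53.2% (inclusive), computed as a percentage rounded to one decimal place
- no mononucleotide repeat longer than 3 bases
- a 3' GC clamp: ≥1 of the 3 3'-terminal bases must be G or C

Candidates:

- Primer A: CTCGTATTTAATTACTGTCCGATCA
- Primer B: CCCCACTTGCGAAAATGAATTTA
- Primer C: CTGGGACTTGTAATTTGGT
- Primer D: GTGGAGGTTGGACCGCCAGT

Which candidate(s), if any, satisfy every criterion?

Primer A only.

Primer A (25 nt, A=6 T=10 G=3 C=6): Tm = 2·16 + 4·9 = 68°C ✓; GC 9/25 = 36.0% ✓; longest run = 3 ✓; 3' end TCA has 1 G/C ✓ — passes.
Primer B (23 nt, A=8 T=6 G=3 C=6): Tm = 2·14 + 4·9 = 64°C ✓; GC 9/23 = 39.1% ✓; longest run = 4, exceeds 3 ✗; 3' end TTA has 0 G/C, need ≥1 ✗ — fails.
Primer C (19 nt, A=3 T=8 G=6 C=2): Tm = 2·11 + 4·8 = 54°C, outside 57–69°C ✗; GC 8/19 = 42.1% ✓; longest run = 3 ✓; 3' end GGT has 2 G/C ✓ — fails.
Primer D (20 nt, A=3 T=4 G=9 C=4): Tm = 2·7 + 4·13 = 66°C ✓; GC 13/20 = 65.0%, outside 35.3–53.2% ✗; longest run = 2 ✓; 3' end AGT has 1 G/C ✓ — fails.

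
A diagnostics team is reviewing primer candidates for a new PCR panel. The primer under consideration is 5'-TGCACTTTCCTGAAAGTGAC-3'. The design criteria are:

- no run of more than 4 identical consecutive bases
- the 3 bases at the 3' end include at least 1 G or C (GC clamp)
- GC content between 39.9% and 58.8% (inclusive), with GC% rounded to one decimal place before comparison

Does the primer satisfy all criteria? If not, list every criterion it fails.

Base counts: A=5, T=6, G=4, C=5 (length 20).
homopolymer run: longest run = 3 ✓
GC clamp: 3' end GAC has 2 G/C ✓
GC content: GC 9/20 = 45.0% ✓

Meets all criteria.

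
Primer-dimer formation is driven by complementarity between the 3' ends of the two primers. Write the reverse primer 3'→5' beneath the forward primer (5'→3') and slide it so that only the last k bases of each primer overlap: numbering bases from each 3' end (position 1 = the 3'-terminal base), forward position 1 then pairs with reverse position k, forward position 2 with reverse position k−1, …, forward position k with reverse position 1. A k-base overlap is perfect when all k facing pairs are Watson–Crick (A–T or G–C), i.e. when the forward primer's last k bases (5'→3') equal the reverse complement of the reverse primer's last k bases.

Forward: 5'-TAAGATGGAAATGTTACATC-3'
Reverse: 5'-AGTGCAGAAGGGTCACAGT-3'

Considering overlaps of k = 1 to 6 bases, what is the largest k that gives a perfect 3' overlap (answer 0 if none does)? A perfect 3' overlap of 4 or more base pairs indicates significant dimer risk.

Longest perfect overlap: 0 complementary base pairs; below the dimer-risk threshold (threshold 4).

Last 6 bases (5'→3') — forward …TACATC, reverse …CACAGT.
Reverse complement of the reverse primer's last 6 bases: ACTGTG; its first k bases are the reverse complement of the reverse primer's last k bases, so a perfect k-base overlap needs the forward primer's last k bases to equal them.
Comparing (forward last k vs required): k=1: C vs A ✗; k=2: TC vs AC ✗; k=3: ATC vs ACT ✗; k=4: CATC vs ACTG ✗; k=5: ACATC vs ACTGT ✗; k=6: TACATC vs ACTGTG ✗.
No overlap length from 1 to 6 is perfect, so the longest perfect 3' overlap is 0.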